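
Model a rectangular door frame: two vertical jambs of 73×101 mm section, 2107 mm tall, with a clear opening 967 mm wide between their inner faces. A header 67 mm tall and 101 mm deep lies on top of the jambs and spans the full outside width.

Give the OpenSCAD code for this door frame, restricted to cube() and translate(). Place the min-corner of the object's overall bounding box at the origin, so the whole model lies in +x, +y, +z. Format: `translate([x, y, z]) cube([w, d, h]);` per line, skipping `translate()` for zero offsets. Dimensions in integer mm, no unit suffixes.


cube([73, 101, 2107]);
translate([1040, 0, 0]) cube([73, 101, 2107]);
translate([0, 0, 2107]) cube([1113, 101, 67]);


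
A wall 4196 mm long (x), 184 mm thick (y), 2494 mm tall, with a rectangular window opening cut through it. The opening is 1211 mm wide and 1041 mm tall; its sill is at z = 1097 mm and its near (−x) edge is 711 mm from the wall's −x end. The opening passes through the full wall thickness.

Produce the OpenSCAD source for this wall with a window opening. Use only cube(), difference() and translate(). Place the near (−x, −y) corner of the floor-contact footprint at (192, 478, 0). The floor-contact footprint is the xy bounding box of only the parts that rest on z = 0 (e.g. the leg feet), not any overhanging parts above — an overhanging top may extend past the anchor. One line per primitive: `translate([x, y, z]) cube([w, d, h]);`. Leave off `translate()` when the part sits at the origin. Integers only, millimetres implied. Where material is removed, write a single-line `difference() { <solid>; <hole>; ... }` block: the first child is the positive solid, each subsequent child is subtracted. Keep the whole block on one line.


difference() { translate([192, 478, 0]) cube([4196, 184, 2494]); translate([903, 478, 1097]) cube([1211, 184, 1041]); }


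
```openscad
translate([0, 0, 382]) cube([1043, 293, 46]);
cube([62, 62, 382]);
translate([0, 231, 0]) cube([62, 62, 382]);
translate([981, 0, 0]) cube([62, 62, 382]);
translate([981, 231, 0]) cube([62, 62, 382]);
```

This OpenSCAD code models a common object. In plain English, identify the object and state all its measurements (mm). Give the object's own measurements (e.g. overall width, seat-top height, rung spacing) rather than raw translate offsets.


A long wooden bench with a 1043 mm (x) × 293 mm (y) seat, 46 mm thick, its top surface 428 mm above the floor. Four 62 mm square legs at the seat corners, flush with the edges, run from z = 0 to the seat underside.


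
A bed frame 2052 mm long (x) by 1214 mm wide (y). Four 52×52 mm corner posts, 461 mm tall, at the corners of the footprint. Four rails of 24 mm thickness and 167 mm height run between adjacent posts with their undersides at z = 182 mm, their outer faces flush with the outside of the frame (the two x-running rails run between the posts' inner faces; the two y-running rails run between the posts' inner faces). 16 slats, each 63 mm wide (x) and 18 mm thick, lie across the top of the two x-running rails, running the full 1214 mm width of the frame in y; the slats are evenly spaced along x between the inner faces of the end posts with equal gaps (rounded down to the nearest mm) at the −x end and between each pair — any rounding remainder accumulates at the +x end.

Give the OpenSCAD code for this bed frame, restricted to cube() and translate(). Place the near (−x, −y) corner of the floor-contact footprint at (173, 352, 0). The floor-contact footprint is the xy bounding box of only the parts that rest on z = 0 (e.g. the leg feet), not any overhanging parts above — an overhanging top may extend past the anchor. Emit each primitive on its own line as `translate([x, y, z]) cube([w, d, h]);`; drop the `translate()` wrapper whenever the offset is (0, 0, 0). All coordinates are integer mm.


translate([173, 352, 0]) cube([52, 52, 461]);
translate([173, 1514, 0]) cube([52, 52, 461]);
translate([2173, 352, 0]) cube([52, 52, 461]);
translate([2173, 1514, 0]) cube([52, 52, 461]);
translate([225, 352, 182]) cube([1948, 24, 167]);
translate([225, 1542, 182]) cube([1948, 24, 167]);
translate([173, 404, 182]) cube([24, 1110, 167]);
translate([2201, 404, 182]) cube([24, 1110, 167]);
translate([280, 352, 349]) cube([63, 1214, 18]);
translate([398, 352, 349]) cube([63, 1214, 18]);
translate([516, 352, 349]) cube([63, 1214, 18]);
translate([634, 352, 349]) cube([63, 1214, 18]);
translate([752, 352, 349]) cube([63, 1214, 18]);
translate([870, 352, 349]) cube([63, 1214, 18]);
translate([988, 352, 349]) cube([63, 1214, 18]);
translate([1106, 352, 349]) cube([63, 1214, 18]);
translate([1224, 352, 349]) cube([63, 1214, 18]);
translate([1342, 352, 349]) cube([63, 1214, 18]);
translate([1460, 352, 349]) cube([63, 1214, 18]);
translate([1578, 352, 349]) cube([63, 1214, 18]);
translate([1696, 352, 349]) cube([63, 1214, 18]);
translate([1814, 352, 349]) cube([63, 1214, 18]);
translate([1932, 352, 349]) cube([63, 1214, 18]);
translate([2050, 352, 349]) cube([63, 1214, 18]);


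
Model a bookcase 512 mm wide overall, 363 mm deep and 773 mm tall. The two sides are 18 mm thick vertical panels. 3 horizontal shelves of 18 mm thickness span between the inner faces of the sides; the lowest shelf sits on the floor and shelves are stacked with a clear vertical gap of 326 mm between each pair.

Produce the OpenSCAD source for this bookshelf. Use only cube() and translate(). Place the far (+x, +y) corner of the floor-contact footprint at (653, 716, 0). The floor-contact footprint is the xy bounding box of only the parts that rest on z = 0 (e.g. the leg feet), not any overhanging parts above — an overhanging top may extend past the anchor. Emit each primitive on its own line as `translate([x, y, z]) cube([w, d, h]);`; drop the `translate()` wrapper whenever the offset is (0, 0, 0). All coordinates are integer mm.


translate([141, 353, 0]) cube([18, 363, 773]);
translate([635, 353, 0]) cube([18, 363, 773]);
translate([159, 353, 0]) cube([476, 363, 18]);
translate([159, 353, 344]) cube([476, 363, 18]);
translate([159, 353, 688]) cube([476, 363, 18]);


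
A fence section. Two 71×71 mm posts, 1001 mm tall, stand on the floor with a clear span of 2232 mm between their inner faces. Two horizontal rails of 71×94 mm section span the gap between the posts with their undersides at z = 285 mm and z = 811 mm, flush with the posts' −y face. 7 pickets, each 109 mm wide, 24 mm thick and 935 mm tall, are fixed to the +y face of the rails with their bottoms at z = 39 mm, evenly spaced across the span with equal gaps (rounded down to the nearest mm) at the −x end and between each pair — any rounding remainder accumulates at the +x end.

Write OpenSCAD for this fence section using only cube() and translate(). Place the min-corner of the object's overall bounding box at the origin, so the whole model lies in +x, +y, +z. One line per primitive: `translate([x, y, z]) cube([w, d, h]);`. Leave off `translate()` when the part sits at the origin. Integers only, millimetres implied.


cube([71, 71, 1001]);
translate([2303, 0, 0]) cube([71, 71, 1001]);
translate([71, 0, 285]) cube([2232, 71, 94]);
translate([71, 0, 811]) cube([2232, 71, 94]);
translate([254, 71, 39]) cube([109, 24, 935]);
translate([546, 71, 39]) cube([109, 24, 935]);
translate([838, 71, 39]) cube([109, 24, 935]);
translate([1130, 71, 39]) cube([109, 24, 935]);
translate([1422, 71, 39]) cube([109, 24, 935]);
translate([1714, 71, 39]) cube([109, 24, 935]);
translate([2006, 71, 39]) cube([109, 24, 935]);


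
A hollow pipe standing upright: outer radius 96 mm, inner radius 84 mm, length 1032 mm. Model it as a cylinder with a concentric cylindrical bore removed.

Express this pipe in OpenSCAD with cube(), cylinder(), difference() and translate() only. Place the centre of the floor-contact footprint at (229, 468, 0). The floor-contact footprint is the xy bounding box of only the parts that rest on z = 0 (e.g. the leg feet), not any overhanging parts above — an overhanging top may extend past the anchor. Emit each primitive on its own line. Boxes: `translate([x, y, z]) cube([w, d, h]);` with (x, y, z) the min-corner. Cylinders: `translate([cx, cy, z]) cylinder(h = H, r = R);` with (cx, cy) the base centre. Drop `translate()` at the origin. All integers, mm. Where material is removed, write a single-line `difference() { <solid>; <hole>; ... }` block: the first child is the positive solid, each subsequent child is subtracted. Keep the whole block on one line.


difference() { translate([229, 468, 0]) cylinder(h = 1032, r = 96); translate([229, 468, 0]) cylinder(h = 1032, r = 84); }


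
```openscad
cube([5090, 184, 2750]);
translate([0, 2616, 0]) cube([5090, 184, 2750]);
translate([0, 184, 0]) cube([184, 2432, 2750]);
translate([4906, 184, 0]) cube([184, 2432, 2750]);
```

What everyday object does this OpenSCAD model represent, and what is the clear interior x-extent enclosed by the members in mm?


A house (or room) frame. The interior width is 4722 mm.

Four 2750 mm walls enclosing a rectangle with no floor or roof — a room or house frame. Outside width is 5090 mm and wall thickness is 184 mm, so the interior width is 5090 − 2 × 184 = 4722 mm.


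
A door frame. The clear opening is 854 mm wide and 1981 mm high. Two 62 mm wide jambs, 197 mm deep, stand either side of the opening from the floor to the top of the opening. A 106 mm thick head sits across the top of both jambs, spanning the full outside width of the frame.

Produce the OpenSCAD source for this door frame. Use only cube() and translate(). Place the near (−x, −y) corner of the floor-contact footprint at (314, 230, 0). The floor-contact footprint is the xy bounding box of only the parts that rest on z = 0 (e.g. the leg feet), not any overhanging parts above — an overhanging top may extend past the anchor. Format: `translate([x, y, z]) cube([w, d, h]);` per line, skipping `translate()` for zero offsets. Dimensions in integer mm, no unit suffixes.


translate([314, 230, 0]) cube([62, 197, 1981]);
translate([1230, 230, 0]) cube([62, 197, 1981]);
translate([314, 230, 1981]) cube([978, 197, 106]);


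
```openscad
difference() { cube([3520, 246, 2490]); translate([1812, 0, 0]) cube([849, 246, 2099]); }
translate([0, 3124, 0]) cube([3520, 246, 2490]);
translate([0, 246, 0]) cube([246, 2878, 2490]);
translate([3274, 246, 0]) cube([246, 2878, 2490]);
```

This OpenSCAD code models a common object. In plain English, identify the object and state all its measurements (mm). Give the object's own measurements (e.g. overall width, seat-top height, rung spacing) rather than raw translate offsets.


A single room: four walls, each 2490 mm tall and 246 mm thick, enclosing an outside footprint 3520×3370 mm (x × y), no floor or roof. The front and back walls (−y and +y sides) run the full x-width; the side walls fit between their inner faces. A door opening 849 mm wide and 2099 mm tall is cut through the front wall from the floor up, its −x edge 1812 mm from the wall's −x end.


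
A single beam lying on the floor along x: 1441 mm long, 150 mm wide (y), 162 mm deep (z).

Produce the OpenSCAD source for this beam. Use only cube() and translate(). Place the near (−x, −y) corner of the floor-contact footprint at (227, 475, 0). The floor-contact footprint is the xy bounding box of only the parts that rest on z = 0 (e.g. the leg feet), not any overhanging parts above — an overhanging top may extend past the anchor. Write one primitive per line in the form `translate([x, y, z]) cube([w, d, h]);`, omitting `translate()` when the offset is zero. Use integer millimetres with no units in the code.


translate([227, 475, 0]) cube([1441, 150, 162]);


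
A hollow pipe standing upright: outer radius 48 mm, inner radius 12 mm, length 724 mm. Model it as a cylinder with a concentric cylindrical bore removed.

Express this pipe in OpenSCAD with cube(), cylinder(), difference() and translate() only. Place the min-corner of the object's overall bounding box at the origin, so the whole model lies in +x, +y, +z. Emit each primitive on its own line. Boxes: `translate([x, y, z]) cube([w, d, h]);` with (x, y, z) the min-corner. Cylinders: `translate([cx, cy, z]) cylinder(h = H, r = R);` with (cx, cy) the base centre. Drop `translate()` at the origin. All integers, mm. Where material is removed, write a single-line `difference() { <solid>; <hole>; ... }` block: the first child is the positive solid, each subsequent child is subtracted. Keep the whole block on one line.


difference() { translate([48, 48, 0]) cylinder(h = 724, r = 48); translate([48, 48, 0]) cylinder(h = 724, r = 12); }


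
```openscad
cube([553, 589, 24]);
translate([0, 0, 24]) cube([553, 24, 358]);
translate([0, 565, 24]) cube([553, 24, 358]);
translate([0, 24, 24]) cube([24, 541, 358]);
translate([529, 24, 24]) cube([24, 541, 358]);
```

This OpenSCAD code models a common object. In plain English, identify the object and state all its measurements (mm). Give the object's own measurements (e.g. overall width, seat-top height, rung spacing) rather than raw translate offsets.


An open-topped rectangular box: outside dimensions 553×589×382 mm, with a uniform wall and base thickness of 24 mm. The base is a full 553×589 slab on the floor; four walls sit on top of the base. The front and back walls (the −y and +y sides) span the full width; the two side walls fit between them.


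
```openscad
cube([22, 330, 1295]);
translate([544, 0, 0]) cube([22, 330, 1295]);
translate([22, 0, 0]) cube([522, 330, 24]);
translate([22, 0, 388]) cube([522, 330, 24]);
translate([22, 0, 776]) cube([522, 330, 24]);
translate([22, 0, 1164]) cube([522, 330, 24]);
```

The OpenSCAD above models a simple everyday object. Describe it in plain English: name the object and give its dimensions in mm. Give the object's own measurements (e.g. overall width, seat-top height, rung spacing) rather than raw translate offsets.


An open bookshelf. Two side panels, each 22 mm thick, 330 mm deep and 1295 mm tall, stand 566 mm apart (outside-to-outside). Between them sit 4 shelves, each 24 mm thick and 330 mm deep, spanning the full gap between the sides. The bottom shelf rests on the floor (its underside at z = 0) and the clear gap between one shelf's top and the next shelf's underside is 364 mm.


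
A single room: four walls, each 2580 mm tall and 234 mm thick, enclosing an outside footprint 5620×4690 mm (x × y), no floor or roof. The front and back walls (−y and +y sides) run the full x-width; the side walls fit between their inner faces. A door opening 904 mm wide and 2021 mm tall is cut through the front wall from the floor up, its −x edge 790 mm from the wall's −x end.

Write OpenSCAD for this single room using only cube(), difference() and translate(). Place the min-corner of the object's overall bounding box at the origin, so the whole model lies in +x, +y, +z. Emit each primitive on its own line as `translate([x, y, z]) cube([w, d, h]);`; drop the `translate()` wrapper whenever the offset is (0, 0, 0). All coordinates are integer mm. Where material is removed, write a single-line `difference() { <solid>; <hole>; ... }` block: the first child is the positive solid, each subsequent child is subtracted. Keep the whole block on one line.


difference() { cube([5620, 234, 2580]); translate([790, 0, 0]) cube([904, 234, 2021]); }
translate([0, 4456, 0]) cube([5620, 234, 2580]);
translate([0, 234, 0]) cube([234, 4222, 2580]);
translate([5386, 234, 0]) cube([234, 4222, 2580]);


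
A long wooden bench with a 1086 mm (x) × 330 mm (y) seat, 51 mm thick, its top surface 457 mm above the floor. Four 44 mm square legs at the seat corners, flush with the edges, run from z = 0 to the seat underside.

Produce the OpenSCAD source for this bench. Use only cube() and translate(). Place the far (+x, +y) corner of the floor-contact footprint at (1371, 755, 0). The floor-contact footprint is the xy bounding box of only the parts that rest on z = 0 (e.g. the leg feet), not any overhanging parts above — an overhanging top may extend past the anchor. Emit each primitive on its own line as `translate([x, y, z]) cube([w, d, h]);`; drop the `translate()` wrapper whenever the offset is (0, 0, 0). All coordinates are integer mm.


translate([285, 425, 406]) cube([1086, 330, 51]);
translate([285, 425, 0]) cube([44, 44, 406]);
translate([285, 711, 0]) cube([44, 44, 406]);
translate([1327, 425, 0]) cube([44, 44, 406]);
translate([1327, 711, 0]) cube([44, 44, 406]);


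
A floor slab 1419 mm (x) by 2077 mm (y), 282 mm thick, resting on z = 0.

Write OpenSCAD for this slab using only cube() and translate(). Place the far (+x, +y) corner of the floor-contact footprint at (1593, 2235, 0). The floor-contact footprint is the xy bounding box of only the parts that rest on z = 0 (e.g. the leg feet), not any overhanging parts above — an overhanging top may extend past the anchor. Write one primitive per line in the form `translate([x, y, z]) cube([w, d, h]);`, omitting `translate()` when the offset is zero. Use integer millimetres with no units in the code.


translate([174, 158, 0]) cube([1419, 2077, 282]);


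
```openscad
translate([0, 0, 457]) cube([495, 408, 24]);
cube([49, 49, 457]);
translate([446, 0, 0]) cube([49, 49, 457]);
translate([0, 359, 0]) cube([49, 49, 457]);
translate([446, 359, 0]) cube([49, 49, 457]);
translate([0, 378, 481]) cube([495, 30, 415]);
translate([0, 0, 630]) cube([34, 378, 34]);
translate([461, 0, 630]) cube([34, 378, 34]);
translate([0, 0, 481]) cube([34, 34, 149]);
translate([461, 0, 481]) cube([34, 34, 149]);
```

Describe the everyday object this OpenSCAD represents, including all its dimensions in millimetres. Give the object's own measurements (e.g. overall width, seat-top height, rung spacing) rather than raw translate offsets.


A chair. The seat is a 495×408×24 mm slab with its top at z = 481 mm, on four 49×49 mm corner legs (flush with the seat edges, standing on z = 0). A flat backrest 30 mm thick, 415 mm tall, spans the full seat width and rises from the seat top along its +y edge, rear face flush with the rear of the seat. Two armrests of 34×34 mm section run along each side from the seat's front edge to the front of the backrest, top faces 183 mm above the seat top and outer faces flush with the seat's x-edges; a 34×34 mm post under the front of each armrest stands on the seat at the front corner.


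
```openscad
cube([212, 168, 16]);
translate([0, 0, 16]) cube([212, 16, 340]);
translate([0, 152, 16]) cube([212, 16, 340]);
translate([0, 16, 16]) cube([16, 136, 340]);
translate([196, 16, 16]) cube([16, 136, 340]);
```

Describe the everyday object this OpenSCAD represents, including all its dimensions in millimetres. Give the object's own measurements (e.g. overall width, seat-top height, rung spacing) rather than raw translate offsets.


An open-topped rectangular box: outside dimensions 212×168×356 mm, with a uniform wall and base thickness of 16 mm. The base is a full 212×168 slab on the floor; four walls sit on top of the base. The front and back walls (the −y and +y sides) span the full width; the two side walls fit between them.


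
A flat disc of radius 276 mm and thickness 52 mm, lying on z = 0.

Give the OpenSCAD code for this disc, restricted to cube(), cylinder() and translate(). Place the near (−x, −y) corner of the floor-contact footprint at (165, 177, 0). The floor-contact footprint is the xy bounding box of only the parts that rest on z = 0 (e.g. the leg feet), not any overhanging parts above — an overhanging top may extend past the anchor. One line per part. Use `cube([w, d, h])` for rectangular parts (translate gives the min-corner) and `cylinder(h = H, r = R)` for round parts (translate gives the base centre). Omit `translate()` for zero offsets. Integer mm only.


translate([441, 453, 0]) cylinder(h = 52, r = 276);


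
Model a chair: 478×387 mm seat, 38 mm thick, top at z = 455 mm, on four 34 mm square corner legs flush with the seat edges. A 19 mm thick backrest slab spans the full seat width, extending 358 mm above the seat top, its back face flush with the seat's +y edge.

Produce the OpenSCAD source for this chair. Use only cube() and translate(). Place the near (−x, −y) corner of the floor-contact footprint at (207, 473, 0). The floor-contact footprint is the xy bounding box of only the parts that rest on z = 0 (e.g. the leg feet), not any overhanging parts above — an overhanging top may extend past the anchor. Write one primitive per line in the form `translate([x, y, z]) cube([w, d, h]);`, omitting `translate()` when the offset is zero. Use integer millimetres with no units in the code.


// leg_h = 455 - 38 = 417
translate([207, 473, 417]) cube([478, 387, 38]);
translate([207, 473, 0]) cube([34, 34, 417]);
translate([651, 473, 0]) cube([34, 34, 417]);
translate([207, 826, 0]) cube([34, 34, 417]);
translate([651, 826, 0]) cube([34, 34, 417]);
translate([207, 841, 455]) cube([478, 19, 358]);


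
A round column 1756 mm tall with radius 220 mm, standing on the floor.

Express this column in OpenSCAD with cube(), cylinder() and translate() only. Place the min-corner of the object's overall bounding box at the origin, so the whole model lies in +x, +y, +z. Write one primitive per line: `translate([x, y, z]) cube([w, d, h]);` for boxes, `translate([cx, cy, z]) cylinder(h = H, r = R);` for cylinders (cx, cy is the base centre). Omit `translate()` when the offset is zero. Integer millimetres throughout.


translate([220, 220, 0]) cylinder(h = 1756, r = 220);


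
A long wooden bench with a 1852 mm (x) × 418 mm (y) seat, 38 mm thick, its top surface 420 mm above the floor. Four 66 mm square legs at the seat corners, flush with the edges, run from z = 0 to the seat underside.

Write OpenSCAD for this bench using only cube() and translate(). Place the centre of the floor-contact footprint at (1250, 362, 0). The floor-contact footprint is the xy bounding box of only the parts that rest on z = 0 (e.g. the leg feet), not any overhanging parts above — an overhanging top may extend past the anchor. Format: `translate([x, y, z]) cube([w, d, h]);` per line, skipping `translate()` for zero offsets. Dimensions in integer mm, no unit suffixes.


translate([324, 153, 382]) cube([1852, 418, 38]);
translate([324, 153, 0]) cube([66, 66, 382]);
translate([324, 505, 0]) cube([66, 66, 382]);
translate([2110, 153, 0]) cube([66, 66, 382]);
translate([2110, 505, 0]) cube([66, 66, 382]);


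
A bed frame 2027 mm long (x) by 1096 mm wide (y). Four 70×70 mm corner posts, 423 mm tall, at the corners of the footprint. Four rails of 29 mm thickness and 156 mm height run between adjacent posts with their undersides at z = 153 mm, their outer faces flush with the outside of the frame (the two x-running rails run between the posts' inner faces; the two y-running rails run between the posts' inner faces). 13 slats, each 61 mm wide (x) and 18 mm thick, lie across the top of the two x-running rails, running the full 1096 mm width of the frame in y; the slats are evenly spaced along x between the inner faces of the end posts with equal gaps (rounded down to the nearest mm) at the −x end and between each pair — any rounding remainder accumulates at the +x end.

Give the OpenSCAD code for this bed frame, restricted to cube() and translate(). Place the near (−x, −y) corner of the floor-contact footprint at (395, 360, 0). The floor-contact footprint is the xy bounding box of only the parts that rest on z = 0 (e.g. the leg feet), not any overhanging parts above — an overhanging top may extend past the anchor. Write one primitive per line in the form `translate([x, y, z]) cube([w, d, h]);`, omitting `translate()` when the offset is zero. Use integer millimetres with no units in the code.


translate([395, 360, 0]) cube([70, 70, 423]);
translate([395, 1386, 0]) cube([70, 70, 423]);
translate([2352, 360, 0]) cube([70, 70, 423]);
translate([2352, 1386, 0]) cube([70, 70, 423]);
translate([465, 360, 153]) cube([1887, 29, 156]);
translate([465, 1427, 153]) cube([1887, 29, 156]);
translate([395, 430, 153]) cube([29, 956, 156]);
translate([2393, 430, 153]) cube([29, 956, 156]);
translate([543, 360, 309]) cube([61, 1096, 18]);
translate([682, 360, 309]) cube([61, 1096, 18]);
translate([821, 360, 309]) cube([61, 1096, 18]);
translate([960, 360, 309]) cube([61, 1096, 18]);
translate([1099, 360, 309]) cube([61, 1096, 18]);
translate([1238, 360, 309]) cube([61, 1096, 18]);
translate([1377, 360, 309]) cube([61, 1096, 18]);
translate([1516, 360, 309]) cube([61, 1096, 18]);
translate([1655, 360, 309]) cube([61, 1096, 18]);
translate([1794, 360, 309]) cube([61, 1096, 18]);
translate([1933, 360, 309]) cube([61, 1096, 18]);
translate([2072, 360, 309]) cube([61, 1096, 18]);
translate([2211, 360, 309]) cube([61, 1096, 18]);


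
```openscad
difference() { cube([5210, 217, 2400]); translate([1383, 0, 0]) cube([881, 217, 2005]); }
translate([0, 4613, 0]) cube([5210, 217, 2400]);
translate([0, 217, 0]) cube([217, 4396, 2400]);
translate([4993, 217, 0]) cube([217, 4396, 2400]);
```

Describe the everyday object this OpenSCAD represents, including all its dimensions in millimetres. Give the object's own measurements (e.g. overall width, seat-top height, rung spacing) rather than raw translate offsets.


A single room: four walls, each 2400 mm tall and 217 mm thick, enclosing an outside footprint 5210×4830 mm (x × y), no floor or roof. The front and back walls (−y and +y sides) run the full x-width; the side walls fit between their inner faces. A door opening 881 mm wide and 2005 mm tall is cut through the front wall from the floor up, its −x edge 1383 mm from the wall's −x end.


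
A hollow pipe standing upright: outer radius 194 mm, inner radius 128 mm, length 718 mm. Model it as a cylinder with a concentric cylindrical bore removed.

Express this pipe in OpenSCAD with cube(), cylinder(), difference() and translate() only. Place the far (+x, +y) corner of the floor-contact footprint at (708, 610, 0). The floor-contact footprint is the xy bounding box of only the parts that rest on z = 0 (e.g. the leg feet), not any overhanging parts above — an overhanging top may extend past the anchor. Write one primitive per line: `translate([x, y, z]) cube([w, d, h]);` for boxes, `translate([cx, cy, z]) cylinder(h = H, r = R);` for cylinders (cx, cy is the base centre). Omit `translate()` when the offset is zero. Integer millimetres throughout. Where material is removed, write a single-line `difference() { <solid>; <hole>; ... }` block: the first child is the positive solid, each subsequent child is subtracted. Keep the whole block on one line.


difference() { translate([514, 416, 0]) cylinder(h = 718, r = 194); translate([514, 416, 0]) cylinder(h = 718, r = 128); }


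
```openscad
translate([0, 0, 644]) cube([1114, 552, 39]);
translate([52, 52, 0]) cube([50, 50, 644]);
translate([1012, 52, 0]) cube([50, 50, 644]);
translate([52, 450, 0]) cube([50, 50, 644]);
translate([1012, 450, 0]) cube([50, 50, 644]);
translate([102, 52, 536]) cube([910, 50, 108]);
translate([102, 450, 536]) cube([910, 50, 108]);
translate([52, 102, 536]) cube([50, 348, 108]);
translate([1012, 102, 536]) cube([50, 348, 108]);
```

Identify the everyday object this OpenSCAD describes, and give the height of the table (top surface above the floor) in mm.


A table. The table height is 683 mm.

A 1114×552×39 slab sits at z = 644 on four 50 mm square posts — a table. The top surface is at 644 + 39 = 683 mm.


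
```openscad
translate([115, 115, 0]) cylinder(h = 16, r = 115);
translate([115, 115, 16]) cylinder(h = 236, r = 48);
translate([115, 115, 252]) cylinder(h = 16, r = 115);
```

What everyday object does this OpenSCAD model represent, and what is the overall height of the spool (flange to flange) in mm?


A spool. The overall height is 268 mm.

Three coaxial cylinders, large–small–large — a spool. Two 16 mm flanges and a 236 mm core give 16 + 236 + 16 = 268 mm.


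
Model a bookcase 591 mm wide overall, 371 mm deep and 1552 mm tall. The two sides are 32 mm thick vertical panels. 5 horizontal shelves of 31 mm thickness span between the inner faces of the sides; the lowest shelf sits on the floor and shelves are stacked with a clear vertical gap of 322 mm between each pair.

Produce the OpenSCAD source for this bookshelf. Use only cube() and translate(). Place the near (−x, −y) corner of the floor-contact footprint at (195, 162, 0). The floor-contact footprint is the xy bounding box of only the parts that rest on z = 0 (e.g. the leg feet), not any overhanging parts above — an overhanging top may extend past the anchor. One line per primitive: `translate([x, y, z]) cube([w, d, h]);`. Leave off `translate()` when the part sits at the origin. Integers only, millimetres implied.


translate([195, 162, 0]) cube([32, 371, 1552]);
translate([754, 162, 0]) cube([32, 371, 1552]);
translate([227, 162, 0]) cube([527, 371, 31]);
translate([227, 162, 353]) cube([527, 371, 31]);
translate([227, 162, 706]) cube([527, 371, 31]);
translate([227, 162, 1059]) cube([527, 371, 31]);
translate([227, 162, 1412]) cube([527, 371, 31]);


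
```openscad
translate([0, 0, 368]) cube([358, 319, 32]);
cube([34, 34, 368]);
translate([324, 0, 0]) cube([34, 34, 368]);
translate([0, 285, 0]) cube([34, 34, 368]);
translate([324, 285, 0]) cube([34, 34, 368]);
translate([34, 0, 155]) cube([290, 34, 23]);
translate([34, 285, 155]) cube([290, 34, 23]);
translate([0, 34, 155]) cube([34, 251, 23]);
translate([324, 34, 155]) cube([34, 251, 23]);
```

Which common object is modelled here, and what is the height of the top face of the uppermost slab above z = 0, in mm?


A stool. The seat height is 400 mm.

A 358×319×32 slab at z = 368 on four corner posts — a stool. The seat top is 368 + 32 = 400 mm.


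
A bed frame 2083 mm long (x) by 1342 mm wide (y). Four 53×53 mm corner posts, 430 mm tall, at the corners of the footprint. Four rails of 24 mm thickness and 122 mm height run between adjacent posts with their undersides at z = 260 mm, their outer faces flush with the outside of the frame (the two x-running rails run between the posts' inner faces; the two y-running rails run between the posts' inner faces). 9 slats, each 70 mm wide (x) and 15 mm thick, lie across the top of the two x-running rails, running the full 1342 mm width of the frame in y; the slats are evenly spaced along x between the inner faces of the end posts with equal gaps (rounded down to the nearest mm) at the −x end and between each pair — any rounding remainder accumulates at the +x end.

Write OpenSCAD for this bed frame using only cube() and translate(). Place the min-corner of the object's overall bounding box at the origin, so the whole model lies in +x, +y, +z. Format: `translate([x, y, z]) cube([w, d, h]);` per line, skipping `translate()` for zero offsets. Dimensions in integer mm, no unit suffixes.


cube([53, 53, 430]);
translate([0, 1289, 0]) cube([53, 53, 430]);
translate([2030, 0, 0]) cube([53, 53, 430]);
translate([2030, 1289, 0]) cube([53, 53, 430]);
translate([53, 0, 260]) cube([1977, 24, 122]);
translate([53, 1318, 260]) cube([1977, 24, 122]);
translate([0, 53, 260]) cube([24, 1236, 122]);
translate([2059, 53, 260]) cube([24, 1236, 122]);
translate([187, 0, 382]) cube([70, 1342, 15]);
translate([391, 0, 382]) cube([70, 1342, 15]);
translate([595, 0, 382]) cube([70, 1342, 15]);
translate([799, 0, 382]) cube([70, 1342, 15]);
translate([1003, 0, 382]) cube([70, 1342, 15]);
translate([1207, 0, 382]) cube([70, 1342, 15]);
translate([1411, 0, 382]) cube([70, 1342, 15]);
translate([1615, 0, 382]) cube([70, 1342, 15]);
translate([1819, 0, 382]) cube([70, 1342, 15]);


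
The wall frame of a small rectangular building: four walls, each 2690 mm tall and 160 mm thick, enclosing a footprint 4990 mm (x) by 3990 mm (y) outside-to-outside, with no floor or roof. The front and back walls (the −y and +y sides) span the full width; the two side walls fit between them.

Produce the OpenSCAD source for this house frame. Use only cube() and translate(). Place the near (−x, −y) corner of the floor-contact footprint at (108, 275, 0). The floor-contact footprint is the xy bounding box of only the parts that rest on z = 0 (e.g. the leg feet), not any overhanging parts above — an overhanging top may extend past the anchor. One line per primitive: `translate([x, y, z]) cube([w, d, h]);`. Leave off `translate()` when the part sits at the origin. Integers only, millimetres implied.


translate([108, 275, 0]) cube([4990, 160, 2690]);
translate([108, 4105, 0]) cube([4990, 160, 2690]);
translate([108, 435, 0]) cube([160, 3670, 2690]);
translate([4938, 435, 0]) cube([160, 3670, 2690]);


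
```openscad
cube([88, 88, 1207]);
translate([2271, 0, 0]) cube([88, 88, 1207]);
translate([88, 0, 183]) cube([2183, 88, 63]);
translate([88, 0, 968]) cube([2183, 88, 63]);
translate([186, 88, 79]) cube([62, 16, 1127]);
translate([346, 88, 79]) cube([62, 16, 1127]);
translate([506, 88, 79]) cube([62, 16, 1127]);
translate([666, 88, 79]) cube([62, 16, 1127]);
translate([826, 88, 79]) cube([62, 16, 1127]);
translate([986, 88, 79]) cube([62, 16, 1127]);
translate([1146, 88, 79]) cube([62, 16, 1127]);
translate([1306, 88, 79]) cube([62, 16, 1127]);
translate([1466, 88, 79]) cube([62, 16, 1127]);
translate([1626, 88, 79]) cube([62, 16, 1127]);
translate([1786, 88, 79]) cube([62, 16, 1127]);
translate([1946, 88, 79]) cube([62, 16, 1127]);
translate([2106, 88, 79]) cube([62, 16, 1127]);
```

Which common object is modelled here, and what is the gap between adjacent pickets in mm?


A fence section. The picket gap is 98 mm.

Two posts, two rails, 13 pickets — a fence section. Span 2183 mm holds 13 pickets of 62 mm with 14 equal gaps: ⌊(2183 − 13·62) / 14⌋ = 98 mm.


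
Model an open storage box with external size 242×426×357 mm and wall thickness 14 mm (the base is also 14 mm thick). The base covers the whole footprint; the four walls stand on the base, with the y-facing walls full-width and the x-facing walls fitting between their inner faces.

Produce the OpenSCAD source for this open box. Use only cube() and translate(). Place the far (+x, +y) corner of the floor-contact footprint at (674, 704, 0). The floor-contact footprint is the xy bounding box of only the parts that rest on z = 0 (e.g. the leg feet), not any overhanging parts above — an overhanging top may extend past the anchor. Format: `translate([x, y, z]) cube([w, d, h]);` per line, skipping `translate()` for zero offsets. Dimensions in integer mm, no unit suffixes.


translate([432, 278, 0]) cube([242, 426, 14]);
translate([432, 278, 14]) cube([242, 14, 343]);
translate([432, 690, 14]) cube([242, 14, 343]);
translate([432, 292, 14]) cube([14, 398, 343]);
translate([660, 292, 14]) cube([14, 398, 343]);


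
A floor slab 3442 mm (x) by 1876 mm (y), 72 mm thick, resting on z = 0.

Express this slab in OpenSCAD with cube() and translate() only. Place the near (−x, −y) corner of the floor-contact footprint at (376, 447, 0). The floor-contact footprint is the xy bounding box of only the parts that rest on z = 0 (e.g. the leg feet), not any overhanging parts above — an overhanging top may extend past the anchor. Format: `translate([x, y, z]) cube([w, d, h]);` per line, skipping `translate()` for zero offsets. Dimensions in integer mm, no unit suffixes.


translate([376, 447, 0]) cube([3442, 1876, 72]);


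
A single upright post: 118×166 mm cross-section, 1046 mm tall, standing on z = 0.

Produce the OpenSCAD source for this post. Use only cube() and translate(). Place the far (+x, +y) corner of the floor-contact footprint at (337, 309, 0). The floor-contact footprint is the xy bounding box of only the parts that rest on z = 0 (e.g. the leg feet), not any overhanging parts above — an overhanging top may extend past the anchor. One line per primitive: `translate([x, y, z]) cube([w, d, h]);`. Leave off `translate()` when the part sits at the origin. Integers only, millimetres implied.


translate([219, 143, 0]) cube([118, 166, 1046]);


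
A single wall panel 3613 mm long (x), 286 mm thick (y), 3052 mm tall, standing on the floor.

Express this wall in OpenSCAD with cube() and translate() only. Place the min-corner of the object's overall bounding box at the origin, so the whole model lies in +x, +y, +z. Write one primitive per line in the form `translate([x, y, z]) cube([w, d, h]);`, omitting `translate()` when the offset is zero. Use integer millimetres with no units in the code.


cube([3613, 286, 3052]);


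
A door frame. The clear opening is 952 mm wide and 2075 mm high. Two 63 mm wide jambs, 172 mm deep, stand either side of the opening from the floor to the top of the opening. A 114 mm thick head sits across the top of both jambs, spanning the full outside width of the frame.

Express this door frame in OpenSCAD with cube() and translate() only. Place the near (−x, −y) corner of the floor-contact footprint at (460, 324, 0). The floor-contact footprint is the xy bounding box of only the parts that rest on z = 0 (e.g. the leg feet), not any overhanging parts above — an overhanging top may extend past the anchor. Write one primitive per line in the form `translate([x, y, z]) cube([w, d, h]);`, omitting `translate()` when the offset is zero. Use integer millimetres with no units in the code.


translate([460, 324, 0]) cube([63, 172, 2075]);
translate([1475, 324, 0]) cube([63, 172, 2075]);
translate([460, 324, 2075]) cube([1078, 172, 114]);


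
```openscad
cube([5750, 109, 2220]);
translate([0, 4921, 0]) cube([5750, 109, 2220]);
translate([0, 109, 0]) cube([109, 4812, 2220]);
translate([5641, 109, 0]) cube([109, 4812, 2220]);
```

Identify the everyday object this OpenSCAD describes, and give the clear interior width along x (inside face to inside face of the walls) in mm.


A house (or room) frame. The interior width is 5532 mm.

Four 2220 mm walls enclosing a rectangle with no floor or roof — a room or house frame. Outside width is 5750 mm and wall thickness is 109 mm, so the interior width is 5750 − 2 × 109 = 5532 mm.


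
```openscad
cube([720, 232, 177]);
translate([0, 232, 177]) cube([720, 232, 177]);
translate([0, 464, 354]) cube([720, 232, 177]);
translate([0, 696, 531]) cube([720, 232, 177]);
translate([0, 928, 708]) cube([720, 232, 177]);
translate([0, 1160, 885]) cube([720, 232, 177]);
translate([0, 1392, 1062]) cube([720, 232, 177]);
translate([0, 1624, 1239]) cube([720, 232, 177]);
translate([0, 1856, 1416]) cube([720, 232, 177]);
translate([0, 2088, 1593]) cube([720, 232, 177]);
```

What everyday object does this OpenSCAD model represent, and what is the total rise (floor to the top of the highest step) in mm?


A staircase. The total rise is 1770 mm.

10 identical blocks, each offset up and back from the previous — a staircase. Each step is 177 mm tall and there are 10 of them, so the total rise is 10 × 177 = 1770 mm.


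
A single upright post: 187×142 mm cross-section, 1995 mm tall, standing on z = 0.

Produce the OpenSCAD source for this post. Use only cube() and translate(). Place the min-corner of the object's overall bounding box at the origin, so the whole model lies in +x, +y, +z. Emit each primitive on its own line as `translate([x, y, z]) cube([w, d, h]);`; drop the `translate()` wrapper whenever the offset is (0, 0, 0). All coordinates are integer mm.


cube([187, 142, 1995]);


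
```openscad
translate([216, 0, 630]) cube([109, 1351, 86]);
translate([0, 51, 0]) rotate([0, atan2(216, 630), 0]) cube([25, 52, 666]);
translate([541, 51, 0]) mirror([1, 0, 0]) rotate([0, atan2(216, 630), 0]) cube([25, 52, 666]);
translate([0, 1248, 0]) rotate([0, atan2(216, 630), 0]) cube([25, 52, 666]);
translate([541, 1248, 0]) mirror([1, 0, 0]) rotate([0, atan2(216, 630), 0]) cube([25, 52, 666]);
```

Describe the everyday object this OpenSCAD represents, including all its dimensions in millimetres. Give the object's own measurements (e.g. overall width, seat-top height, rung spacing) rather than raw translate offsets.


A sawhorse. A 109×1351×86 mm beam (x, y, z) sits on two A-frame leg pairs. Each pair is two raked legs of 25×52 mm section (52 mm along y) splaying symmetrically in x. Each leg rises 630 mm vertically over 216 mm of horizontal reach and is 666 mm long along its own axis. Every leg's outer bottom edge rests on the floor and its outer top edge meets a bottom edge of the beam — the left legs (tilting toward +x) meet the beam's −x bottom edge, the right legs (their mirror images, tilting toward −x) meet its +x bottom edge — so the leg tops tuck under the beam, the beam's underside is 630 mm above the floor, and the feet are 541 mm apart outside-to-outside with the beam centred between them. The two leg pairs are set in 51 mm from either end of the beam.
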